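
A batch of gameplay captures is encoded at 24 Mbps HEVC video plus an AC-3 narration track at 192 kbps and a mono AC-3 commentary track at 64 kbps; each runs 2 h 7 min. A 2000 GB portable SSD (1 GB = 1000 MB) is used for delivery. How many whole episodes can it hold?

2 h 7 min = 127 min = 7620 s
Audio total: 192 + 64 = 256 kbps = 0.256 Mbps.
Total bitrate: 24.256 Mbps.
Per item: 24.256 Mbps × 7620 s = 184,831 Mb = 23,104 MB.
Capacity: 2000 GB = 16,000,000 Mb; 86.57 items → 86 complete.

86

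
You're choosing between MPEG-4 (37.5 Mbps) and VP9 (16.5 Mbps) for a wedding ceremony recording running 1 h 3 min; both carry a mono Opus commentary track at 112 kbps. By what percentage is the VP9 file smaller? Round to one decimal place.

1 h 3 min = 63 min = 3780 s
Audio: 112 kbps = 0.112 Mbps.
MPEG-4: 37.612 Mbps × 3780 s = 142173.4 Mb = 16.551 GiB.
VP9: 16.612 Mbps × 3780 s = 62793.4 Mb = 7.310 GiB.
Reduction: (1 − 7.310/16.551) × 100 = 55.83%.

55.8%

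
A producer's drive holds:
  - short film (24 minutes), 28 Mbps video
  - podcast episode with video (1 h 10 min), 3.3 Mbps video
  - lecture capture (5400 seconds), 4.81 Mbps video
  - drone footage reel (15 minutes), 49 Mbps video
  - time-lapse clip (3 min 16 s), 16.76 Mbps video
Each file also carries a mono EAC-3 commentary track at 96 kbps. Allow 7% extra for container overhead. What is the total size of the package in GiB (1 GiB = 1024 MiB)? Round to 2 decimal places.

Audio: 96 kbps = 0.096 Mbps.
short film: 28.096 Mbps × 1440 s × 1.07 = 43290.3 Mb
podcast episode with video: 3.396 Mbps × 4200 s × 1.07 = 15261.6 Mb
lecture capture: 4.906 Mbps × 5400 s × 1.07 = 28346.9 Mb
drone footage reel: 49.096 Mbps × 900 s × 1.07 = 47279.4 Mb
time-lapse clip: 16.856 Mbps × 196 s × 1.07 = 3535.0 Mb
Total: 137713.3 Mb = 17214.2 MB.
= 16.03 GiB.

16.03 GiB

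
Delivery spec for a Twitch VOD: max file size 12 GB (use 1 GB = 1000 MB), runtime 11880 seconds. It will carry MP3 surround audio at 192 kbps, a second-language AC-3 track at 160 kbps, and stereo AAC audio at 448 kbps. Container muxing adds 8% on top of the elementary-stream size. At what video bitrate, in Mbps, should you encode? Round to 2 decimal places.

6.68 Mbps

Budget: 12 GB = 96000.0 Mb.
Stream payload after overhead: 96000.0 / 1.08 = 88888.9 Mb.
Total bitrate budget: 88888.9 Mb / 11880 s = 7.482 Mbps.
Audio total: 192 + 160 + 448 = 800 kbps = 0.800 Mbps.
Video: 7.482 − 0.800 = 6.682 Mbps.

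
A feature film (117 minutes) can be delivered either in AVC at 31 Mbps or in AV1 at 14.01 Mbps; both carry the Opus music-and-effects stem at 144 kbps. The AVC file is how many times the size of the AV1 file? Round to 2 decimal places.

2.20

117 min = 7020 s
Audio: 144 kbps = 0.144 Mbps.
AVC: 31.144 Mbps × 7020 s = 218630.9 Mb = 25.452 GiB.
AV1: 14.154 Mbps × 7020 s = 99361.1 Mb = 11.567 GiB.
Ratio: 25.452 / 11.567 = 2.200.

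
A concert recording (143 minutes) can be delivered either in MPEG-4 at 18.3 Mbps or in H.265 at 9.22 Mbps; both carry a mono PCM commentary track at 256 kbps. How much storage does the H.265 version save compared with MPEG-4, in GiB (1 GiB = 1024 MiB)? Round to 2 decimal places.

9.07 GiB

143 min = 8580 s
Audio: 256 kbps = 0.256 Mbps.
MPEG-4: 18.556 Mbps × 8580 s = 159210.5 Mb = 18.535 GiB.
H.265: 9.476 Mbps × 8580 s = 81304.1 Mb = 9.465 GiB.
Saving: 18.535 − 9.465 = 9.069 GiB.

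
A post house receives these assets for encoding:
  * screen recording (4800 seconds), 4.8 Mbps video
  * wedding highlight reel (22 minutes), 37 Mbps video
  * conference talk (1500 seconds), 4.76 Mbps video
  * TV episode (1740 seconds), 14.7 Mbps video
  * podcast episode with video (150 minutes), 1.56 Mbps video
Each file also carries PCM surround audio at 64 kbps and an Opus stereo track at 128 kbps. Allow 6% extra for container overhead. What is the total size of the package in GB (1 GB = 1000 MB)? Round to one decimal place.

Audio total: 64 + 128 = 192 kbps = 0.192 Mbps.
screen recording: 4.992 Mbps × 4800 s × 1.06 = 25399.3 Mb
wedding highlight reel: 37.192 Mbps × 1320 s × 1.06 = 52039.0 Mb
conference talk: 4.952 Mbps × 1500 s × 1.06 = 7873.7 Mb
TV episode: 14.892 Mbps × 1740 s × 1.06 = 27466.8 Mb
podcast episode with video: 1.752 Mbps × 9000 s × 1.06 = 16714.1 Mb
Total: 129492.9 Mb = 16186.6 MB.
= 16.19 GB.

16.2 GB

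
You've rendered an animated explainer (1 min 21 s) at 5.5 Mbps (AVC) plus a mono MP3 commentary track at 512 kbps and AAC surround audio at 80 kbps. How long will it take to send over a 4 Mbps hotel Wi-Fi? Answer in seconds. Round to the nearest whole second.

1 min 21 s = 81 s
Audio total: 512 + 80 = 592 kbps = 0.592 Mbps.
Total bitrate: 6.092 Mbps.
File: 6.092 Mbps × 81 s = 493.5 Mb.
At 4 Mbps: 493.5 / 4 = 123.4 s ≈ 123 seconds.

123 seconds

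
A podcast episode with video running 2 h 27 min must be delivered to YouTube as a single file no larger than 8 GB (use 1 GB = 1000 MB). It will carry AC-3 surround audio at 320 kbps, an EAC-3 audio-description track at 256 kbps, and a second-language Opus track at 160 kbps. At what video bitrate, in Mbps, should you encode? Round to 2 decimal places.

6.52 Mbps

Budget: 8 GB = 64000.0 Mb.
2 h 27 min = 147 min = 8820 s
Total bitrate budget: 64000.0 Mb / 8820 s = 7.256 Mbps.
Audio total: 320 + 256 + 160 = 736 kbps = 0.736 Mbps.
Video: 7.256 − 0.736 = 6.520 Mbps.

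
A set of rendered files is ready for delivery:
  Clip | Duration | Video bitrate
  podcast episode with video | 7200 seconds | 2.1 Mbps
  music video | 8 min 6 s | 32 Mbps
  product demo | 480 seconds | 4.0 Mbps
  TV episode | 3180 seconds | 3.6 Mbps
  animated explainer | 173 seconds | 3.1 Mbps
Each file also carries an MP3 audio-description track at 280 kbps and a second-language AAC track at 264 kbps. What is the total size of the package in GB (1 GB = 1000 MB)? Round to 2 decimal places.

6.36 GB

Audio total: 280 + 264 = 544 kbps = 0.544 Mbps.
podcast episode with video: 2.644 Mbps × 7200 s = 19036.8 Mb
music video: 32.544 Mbps × 486 s = 15816.4 Mb
product demo: 4.544 Mbps × 480 s = 2181.1 Mb
TV episode: 4.144 Mbps × 3180 s = 13177.9 Mb
animated explainer: 3.644 Mbps × 173 s = 630.4 Mb
Total: 50842.6 Mb = 6355.3 MB.
= 6.355 GB.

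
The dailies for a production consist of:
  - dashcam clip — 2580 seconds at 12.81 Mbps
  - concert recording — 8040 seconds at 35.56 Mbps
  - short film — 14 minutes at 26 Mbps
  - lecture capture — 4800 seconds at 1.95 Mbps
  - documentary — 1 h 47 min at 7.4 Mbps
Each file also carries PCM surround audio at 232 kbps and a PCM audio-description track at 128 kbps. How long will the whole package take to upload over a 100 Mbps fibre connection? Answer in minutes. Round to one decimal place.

67.6 minutes

Audio total: 232 + 128 = 360 kbps = 0.360 Mbps.
dashcam clip: 13.170 Mbps × 2580 s = 33978.6 Mb
concert recording: 35.920 Mbps × 8040 s = 288796.8 Mb
short film: 26.360 Mbps × 840 s = 22142.4 Mb
lecture capture: 2.310 Mbps × 4800 s = 11088.0 Mb
documentary: 7.760 Mbps × 6420 s = 49819.2 Mb
Total: 405825.0 Mb = 50728.1 MB.
At 100 Mbps: 405825.0 / 100 = 4058 s ≈ 67.6 minutes.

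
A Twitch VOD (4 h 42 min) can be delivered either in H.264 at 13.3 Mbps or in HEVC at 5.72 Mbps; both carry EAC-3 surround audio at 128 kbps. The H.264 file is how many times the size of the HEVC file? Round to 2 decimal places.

2.30

4 h 42 min = 282 min = 16920 s
Audio: 128 kbps = 0.128 Mbps.
H.264: 13.428 Mbps × 16920 s = 227201.8 Mb = 28.400 GB.
HEVC: 5.848 Mbps × 16920 s = 98948.2 Mb = 12.369 GB.
Ratio: 28.400 / 12.369 = 2.296.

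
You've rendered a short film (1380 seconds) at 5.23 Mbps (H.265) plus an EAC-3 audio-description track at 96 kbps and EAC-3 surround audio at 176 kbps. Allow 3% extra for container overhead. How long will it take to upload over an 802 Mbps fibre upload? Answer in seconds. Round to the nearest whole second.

Audio total: 96 + 176 = 272 kbps = 0.272 Mbps.
Total bitrate: 5.502 Mbps.
File: 5.502 Mbps × 1380 s = 7592.8 Mb.
With 3% container overhead: ×1.03. → 7820.5 Mb.
At 802 Mbps: 7820.5 / 802 = 9.8 s ≈ 9.75 seconds.

10 seconds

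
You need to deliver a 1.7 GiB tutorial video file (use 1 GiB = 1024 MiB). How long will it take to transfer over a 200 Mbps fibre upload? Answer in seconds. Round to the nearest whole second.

File: 1.7 GiB = 14602.9 Mb.
At 200 Mbps: 14602.9 / 200 = 73.0 s ≈ 73 seconds.

73 seconds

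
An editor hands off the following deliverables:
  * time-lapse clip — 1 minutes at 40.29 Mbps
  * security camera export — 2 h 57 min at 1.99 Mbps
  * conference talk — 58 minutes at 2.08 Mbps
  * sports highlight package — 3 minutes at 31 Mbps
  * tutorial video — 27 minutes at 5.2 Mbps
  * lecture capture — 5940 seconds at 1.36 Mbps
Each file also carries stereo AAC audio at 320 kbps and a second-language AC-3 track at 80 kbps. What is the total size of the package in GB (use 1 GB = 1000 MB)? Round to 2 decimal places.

7.70 GB

Audio total: 320 + 80 = 400 kbps = 0.400 Mbps.
time-lapse clip: 40.690 Mbps × 60 s = 2441.4 Mb
security camera export: 2.390 Mbps × 10620 s = 25381.8 Mb
conference talk: 2.480 Mbps × 3480 s = 8630.4 Mb
sports highlight package: 31.400 Mbps × 180 s = 5652.0 Mb
tutorial video: 5.600 Mbps × 1620 s = 9072.0 Mb
lecture capture: 1.760 Mbps × 5940 s = 10454.4 Mb
Total: 61632.0 Mb = 7704.0 MB.
= 7.704 GB.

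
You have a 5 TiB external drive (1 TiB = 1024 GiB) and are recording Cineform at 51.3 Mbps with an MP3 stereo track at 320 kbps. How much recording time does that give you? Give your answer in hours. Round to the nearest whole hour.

Audio: 320 kbps = 0.320 Mbps.
Total bitrate: 51.3 + 0.320 = 51.620 Mbps.
Capacity: 5 TiB = 43,980,465 Mb.
Recording time: 43,980,465 / 51.620 = 852,004 s ≈ 237 hours.

237 hours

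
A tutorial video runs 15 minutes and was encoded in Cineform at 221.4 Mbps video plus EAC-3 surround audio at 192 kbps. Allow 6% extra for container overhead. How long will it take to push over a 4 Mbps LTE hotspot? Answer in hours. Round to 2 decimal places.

14.68 hours

15 min = 900 s
Audio: 192 kbps = 0.192 Mbps.
Total bitrate: 221.592 Mbps.
File: 221.592 Mbps × 900 s = 199432.8 Mb.
With 6% container overhead: ×1.06. → 211398.8 Mb.
At 4 Mbps: 211398.8 / 4 = 52849.7 s ≈ 14.7 hours.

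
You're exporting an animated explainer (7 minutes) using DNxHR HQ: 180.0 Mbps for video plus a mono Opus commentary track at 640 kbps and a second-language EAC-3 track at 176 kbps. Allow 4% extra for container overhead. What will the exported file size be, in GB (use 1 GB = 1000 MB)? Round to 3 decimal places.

9.873 GB

7 min = 420 s
Audio total: 640 + 176 = 816 kbps = 0.816 Mbps.
Total bitrate: 180.0 + 0.816 = 180.816 Mbps.
Stream data: 180.816 Mbps × 420 s = 75942.7 Mb.
With 4% container overhead: ×1.04.
78,980 Mb ÷ 8 = 9,873 MB → 9.873 GB.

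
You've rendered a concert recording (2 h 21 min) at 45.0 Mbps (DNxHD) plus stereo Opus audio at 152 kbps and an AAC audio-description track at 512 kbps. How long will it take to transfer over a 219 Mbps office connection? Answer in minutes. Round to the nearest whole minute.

2 h 21 min = 141 min = 8460 s
Audio total: 152 + 512 = 664 kbps = 0.664 Mbps.
Total bitrate: 45.664 Mbps.
File: 45.664 Mbps × 8460 s = 386317.4 Mb.
At 219 Mbps: 386317.4 / 219 = 1764.0 s ≈ 29.4 minutes.

29 minutes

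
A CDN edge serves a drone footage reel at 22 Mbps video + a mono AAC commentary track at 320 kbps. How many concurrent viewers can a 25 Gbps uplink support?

Audio: 320 kbps = 0.320 Mbps.
Per-viewer media rate: 22.320 Mbps.
25 Gbps = 25,000 Mbps; 25,000 / 22.320 = 1120.07 → 1120 viewers.

1120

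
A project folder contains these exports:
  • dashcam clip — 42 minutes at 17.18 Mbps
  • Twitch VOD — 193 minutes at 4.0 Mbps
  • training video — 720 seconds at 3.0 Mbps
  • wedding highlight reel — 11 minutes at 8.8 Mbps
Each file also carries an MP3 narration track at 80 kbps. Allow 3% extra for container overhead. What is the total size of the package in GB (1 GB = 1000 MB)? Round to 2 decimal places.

12.72 GB

Audio: 80 kbps = 0.080 Mbps.
dashcam clip: 17.260 Mbps × 2520 s × 1.03 = 44800.1 Mb
Twitch VOD: 4.080 Mbps × 11580 s × 1.03 = 48663.8 Mb
training video: 3.080 Mbps × 720 s × 1.03 = 2284.1 Mb
wedding highlight reel: 8.880 Mbps × 660 s × 1.03 = 6036.6 Mb
Total: 101784.6 Mb = 12723.1 MB.
= 12.72 GB.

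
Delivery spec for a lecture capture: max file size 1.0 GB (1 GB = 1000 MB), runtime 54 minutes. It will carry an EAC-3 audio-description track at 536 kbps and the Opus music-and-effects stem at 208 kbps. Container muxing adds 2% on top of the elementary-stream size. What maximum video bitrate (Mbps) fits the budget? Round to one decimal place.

1.7 Mbps

Budget: 1.0 GB = 8000.0 Mb.
Stream payload after overhead: 8000.0 / 1.02 = 7843.1 Mb.
54 min = 3240 s
Total bitrate budget: 7843.1 Mb / 3240 s = 2.421 Mbps.
Audio total: 536 + 208 = 744 kbps = 0.744 Mbps.
Video: 2.421 − 0.744 = 1.677 Mbps.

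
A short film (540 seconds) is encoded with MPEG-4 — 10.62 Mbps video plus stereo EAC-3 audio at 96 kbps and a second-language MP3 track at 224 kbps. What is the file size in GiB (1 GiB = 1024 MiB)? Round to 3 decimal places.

Audio total: 96 + 224 = 320 kbps = 0.320 Mbps.
Total bitrate: 10.62 + 0.320 = 10.940 Mbps.
Stream data: 10.940 Mbps × 540 s = 5907.6 Mb.
5,908 Mb = 738,450,000 bytes ÷ 1,073,741,824 = 0.6877 GiB.

0.688 GiB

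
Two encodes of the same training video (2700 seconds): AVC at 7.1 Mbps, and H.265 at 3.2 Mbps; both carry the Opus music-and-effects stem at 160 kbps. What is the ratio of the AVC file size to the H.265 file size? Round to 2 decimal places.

2.16

Audio: 160 kbps = 0.160 Mbps.
AVC: 7.260 Mbps × 2700 s = 19602.0 Mb = 2.450 GB.
H.265: 3.360 Mbps × 2700 s = 9072.0 Mb = 1.134 GB.
Ratio: 2.450 / 1.134 = 2.161.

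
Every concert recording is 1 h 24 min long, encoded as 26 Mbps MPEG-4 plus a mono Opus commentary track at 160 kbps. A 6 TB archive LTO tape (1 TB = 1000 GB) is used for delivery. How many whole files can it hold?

364

1 h 24 min = 84 min = 5040 s
Audio: 160 kbps = 0.160 Mbps.
Total bitrate: 26.160 Mbps.
Per item: 26.160 Mbps × 5040 s = 131,846 Mb = 16,481 MB.
Capacity: 6 TB = 48,000,000 Mb; 364.06 items → 364 complete.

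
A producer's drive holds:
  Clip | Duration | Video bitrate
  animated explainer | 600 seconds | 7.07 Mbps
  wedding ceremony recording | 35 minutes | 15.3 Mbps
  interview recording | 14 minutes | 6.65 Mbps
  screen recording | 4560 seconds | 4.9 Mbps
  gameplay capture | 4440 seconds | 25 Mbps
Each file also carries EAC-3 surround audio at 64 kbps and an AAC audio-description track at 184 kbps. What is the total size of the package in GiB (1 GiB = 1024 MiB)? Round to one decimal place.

Audio total: 64 + 184 = 248 kbps = 0.248 Mbps.
animated explainer: 7.318 Mbps × 600 s = 4390.8 Mb
wedding ceremony recording: 15.548 Mbps × 2100 s = 32650.8 Mb
interview recording: 6.898 Mbps × 840 s = 5794.3 Mb
screen recording: 5.148 Mbps × 4560 s = 23474.9 Mb
gameplay capture: 25.248 Mbps × 4440 s = 112101.1 Mb
Total: 178411.9 Mb = 22301.5 MB.
= 20.77 GiB.

20.8 GiB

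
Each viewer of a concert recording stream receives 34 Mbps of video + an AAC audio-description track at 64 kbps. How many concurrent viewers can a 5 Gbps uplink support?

Audio: 64 kbps = 0.064 Mbps.
Per-viewer media rate: 34.064 Mbps.
5 Gbps = 5,000 Mbps; 5,000 / 34.064 = 146.78 → 146 viewers.

146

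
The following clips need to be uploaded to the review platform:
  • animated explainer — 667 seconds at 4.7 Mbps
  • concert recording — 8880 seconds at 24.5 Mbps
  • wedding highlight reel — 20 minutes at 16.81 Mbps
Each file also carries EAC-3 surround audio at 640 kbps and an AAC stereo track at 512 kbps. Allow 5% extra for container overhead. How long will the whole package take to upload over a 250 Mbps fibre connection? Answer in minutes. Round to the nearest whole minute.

18 minutes

Audio total: 640 + 512 = 1152 kbps = 1.152 Mbps.
animated explainer: 5.852 Mbps × 667 s × 1.05 = 4098.4 Mb
concert recording: 25.652 Mbps × 8880 s × 1.05 = 239179.2 Mb
wedding highlight reel: 17.962 Mbps × 1200 s × 1.05 = 22632.1 Mb
Total: 265909.8 Mb = 33238.7 MB.
At 250 Mbps: 265909.8 / 250 = 1064 s ≈ 17.7 minutes.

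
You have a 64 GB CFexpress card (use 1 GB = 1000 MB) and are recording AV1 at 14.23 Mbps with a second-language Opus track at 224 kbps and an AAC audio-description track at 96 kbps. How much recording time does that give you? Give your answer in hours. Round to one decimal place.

Audio total: 224 + 96 = 320 kbps = 0.320 Mbps.
Total bitrate: 14.23 + 0.320 = 14.550 Mbps.
Capacity: 64 GB = 512,000 Mb.
Recording time: 512,000 / 14.550 = 35,189 s ≈ 9.77 hours.

9.8 hours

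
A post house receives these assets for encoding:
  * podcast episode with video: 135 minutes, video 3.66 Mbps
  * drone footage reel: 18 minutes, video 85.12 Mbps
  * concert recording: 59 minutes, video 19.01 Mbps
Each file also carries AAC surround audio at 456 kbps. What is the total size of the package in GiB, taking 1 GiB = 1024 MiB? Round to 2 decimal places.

22.66 GiB

Audio: 456 kbps = 0.456 Mbps.
podcast episode with video: 4.116 Mbps × 8100 s = 33339.6 Mb
drone footage reel: 85.576 Mbps × 1080 s = 92422.1 Mb
concert recording: 19.466 Mbps × 3540 s = 68909.6 Mb
Total: 194671.3 Mb = 24333.9 MB.
= 22.66 GiB.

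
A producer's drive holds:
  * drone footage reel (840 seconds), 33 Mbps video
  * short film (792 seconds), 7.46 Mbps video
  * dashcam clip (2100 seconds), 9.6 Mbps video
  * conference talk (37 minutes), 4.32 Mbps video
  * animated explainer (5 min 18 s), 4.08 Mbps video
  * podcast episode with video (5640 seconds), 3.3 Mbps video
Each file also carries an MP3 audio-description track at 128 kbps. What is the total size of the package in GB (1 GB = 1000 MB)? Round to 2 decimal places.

Audio: 128 kbps = 0.128 Mbps.
drone footage reel: 33.128 Mbps × 840 s = 27827.5 Mb
short film: 7.588 Mbps × 792 s = 6009.7 Mb
dashcam clip: 9.728 Mbps × 2100 s = 20428.8 Mb
conference talk: 4.448 Mbps × 2220 s = 9874.6 Mb
animated explainer: 4.208 Mbps × 318 s = 1338.1 Mb
podcast episode with video: 3.428 Mbps × 5640 s = 19333.9 Mb
Total: 84812.6 Mb = 10601.6 MB.
= 10.60 GB.

10.60 GB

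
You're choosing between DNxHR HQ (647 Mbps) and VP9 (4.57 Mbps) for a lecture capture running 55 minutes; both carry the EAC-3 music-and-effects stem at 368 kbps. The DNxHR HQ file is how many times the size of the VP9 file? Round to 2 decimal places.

55 min = 3300 s
Audio: 368 kbps = 0.368 Mbps.
DNxHR HQ: 647.368 Mbps × 3300 s = 2136314.4 Mb = 248.700 GiB.
VP9: 4.938 Mbps × 3300 s = 16295.4 Mb = 1.897 GiB.
Ratio: 248.700 / 1.897 = 131.099.

131.10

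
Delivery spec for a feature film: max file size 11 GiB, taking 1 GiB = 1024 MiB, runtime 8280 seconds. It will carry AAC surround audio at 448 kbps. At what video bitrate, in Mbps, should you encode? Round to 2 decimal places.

10.96 Mbps

Budget: 11 GiB = 94489.3 Mb.
Total bitrate budget: 94489.3 Mb / 8280 s = 11.412 Mbps.
Audio: 448 kbps = 0.448 Mbps.
Video: 11.412 − 0.448 = 10.964 Mbps.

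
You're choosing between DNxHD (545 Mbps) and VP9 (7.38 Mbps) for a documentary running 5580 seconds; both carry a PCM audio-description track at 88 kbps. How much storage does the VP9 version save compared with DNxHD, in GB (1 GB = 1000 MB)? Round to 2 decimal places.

Audio: 88 kbps = 0.088 Mbps.
DNxHD: 545.088 Mbps × 5580 s = 3041591.0 Mb = 380.199 GB.
VP9: 7.468 Mbps × 5580 s = 41671.4 Mb = 5.209 GB.
Saving: 380.199 − 5.209 = 374.990 GB.

374.99 GB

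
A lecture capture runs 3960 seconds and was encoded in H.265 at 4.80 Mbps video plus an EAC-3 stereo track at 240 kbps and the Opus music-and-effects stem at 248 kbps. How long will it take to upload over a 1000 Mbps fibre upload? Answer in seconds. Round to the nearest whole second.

21 seconds

Audio total: 240 + 248 = 488 kbps = 0.488 Mbps.
Total bitrate: 5.288 Mbps.
File: 5.288 Mbps × 3960 s = 20940.5 Mb.
At 1000 Mbps: 20940.5 / 1000 = 20.9 s ≈ 20.9 seconds.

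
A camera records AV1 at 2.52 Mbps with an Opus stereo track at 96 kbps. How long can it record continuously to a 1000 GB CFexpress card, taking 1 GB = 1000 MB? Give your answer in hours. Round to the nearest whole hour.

849 hours

Audio: 96 kbps = 0.096 Mbps.
Total bitrate: 2.52 + 0.096 = 2.616 Mbps.
Capacity: 1000 GB = 8,000,000 Mb.
Recording time: 8,000,000 / 2.616 = 3,058,104 s ≈ 849 hours.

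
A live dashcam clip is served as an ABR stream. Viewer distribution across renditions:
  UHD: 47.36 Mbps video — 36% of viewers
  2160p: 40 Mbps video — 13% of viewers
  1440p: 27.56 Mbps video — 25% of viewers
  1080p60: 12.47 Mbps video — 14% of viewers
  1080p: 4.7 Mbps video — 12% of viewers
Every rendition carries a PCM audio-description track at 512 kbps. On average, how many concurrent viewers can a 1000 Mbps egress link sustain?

31

Audio: 512 kbps = 0.512 Mbps.
Average per-viewer bitrate: 0.36×47.872 + 0.13×40.512 + 0.25×28.072 + 0.14×12.982 + 0.12×5.212 = 31.961 Mbps.
1000 Mbps = 1,000 Mbps; 1,000 / 31.961 = 31.29 → 31.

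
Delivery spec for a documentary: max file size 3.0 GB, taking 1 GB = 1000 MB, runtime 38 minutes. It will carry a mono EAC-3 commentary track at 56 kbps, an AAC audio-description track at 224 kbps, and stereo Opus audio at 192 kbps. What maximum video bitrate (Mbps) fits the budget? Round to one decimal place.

Budget: 3.0 GB = 24000.0 Mb.
38 min = 2280 s
Total bitrate budget: 24000.0 Mb / 2280 s = 10.526 Mbps.
Audio total: 56 + 224 + 192 = 472 kbps = 0.472 Mbps.
Video: 10.526 − 0.472 = 10.054 Mbps.

10.1 Mbps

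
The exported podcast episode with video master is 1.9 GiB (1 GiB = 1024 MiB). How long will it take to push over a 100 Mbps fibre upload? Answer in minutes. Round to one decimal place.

File: 1.9 GiB = 16320.9 Mb.
At 100 Mbps: 16320.9 / 100 = 163.2 s ≈ 2.72 minutes.

2.7 minutes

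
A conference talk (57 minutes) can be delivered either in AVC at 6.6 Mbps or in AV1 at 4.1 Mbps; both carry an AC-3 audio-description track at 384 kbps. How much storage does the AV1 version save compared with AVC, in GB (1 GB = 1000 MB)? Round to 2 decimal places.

57 min = 3420 s
Audio: 384 kbps = 0.384 Mbps.
AVC: 6.984 Mbps × 3420 s = 23885.3 Mb = 2.986 GB.
AV1: 4.484 Mbps × 3420 s = 15335.3 Mb = 1.917 GB.
Saving: 2.986 − 1.917 = 1.069 GB.

1.07 GB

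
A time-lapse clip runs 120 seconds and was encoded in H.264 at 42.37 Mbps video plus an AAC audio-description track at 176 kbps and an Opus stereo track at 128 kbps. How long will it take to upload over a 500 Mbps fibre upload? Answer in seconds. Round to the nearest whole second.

Audio total: 176 + 128 = 304 kbps = 0.304 Mbps.
Total bitrate: 42.674 Mbps.
File: 42.674 Mbps × 120 s = 5120.9 Mb.
At 500 Mbps: 5120.9 / 500 = 10.2 s ≈ 10.2 seconds.

10 seconds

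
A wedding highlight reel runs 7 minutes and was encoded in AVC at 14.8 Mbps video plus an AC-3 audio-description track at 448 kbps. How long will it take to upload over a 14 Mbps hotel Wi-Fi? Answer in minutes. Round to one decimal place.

7.6 minutes

7 min = 420 s
Audio: 448 kbps = 0.448 Mbps.
Total bitrate: 15.248 Mbps.
File: 15.248 Mbps × 420 s = 6404.2 Mb.
At 14 Mbps: 6404.2 / 14 = 457.4 s ≈ 7.62 minutes.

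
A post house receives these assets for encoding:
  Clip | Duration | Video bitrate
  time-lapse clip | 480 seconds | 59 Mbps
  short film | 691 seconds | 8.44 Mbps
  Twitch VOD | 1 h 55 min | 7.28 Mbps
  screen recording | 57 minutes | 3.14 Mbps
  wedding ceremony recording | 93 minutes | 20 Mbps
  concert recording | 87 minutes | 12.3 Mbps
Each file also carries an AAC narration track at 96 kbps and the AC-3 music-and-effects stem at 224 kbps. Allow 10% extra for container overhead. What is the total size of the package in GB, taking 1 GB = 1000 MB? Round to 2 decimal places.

Audio total: 96 + 224 = 320 kbps = 0.320 Mbps.
time-lapse clip: 59.320 Mbps × 480 s × 1.10 = 31321.0 Mb
short film: 8.760 Mbps × 691 s × 1.10 = 6658.5 Mb
Twitch VOD: 7.600 Mbps × 6900 s × 1.10 = 57684.0 Mb
screen recording: 3.460 Mbps × 3420 s × 1.10 = 13016.5 Mb
wedding ceremony recording: 20.320 Mbps × 5580 s × 1.10 = 124724.2 Mb
concert recording: 12.620 Mbps × 5220 s × 1.10 = 72464.0 Mb
Total: 305868.2 Mb = 38233.5 MB.
= 38.23 GB.

38.23 GB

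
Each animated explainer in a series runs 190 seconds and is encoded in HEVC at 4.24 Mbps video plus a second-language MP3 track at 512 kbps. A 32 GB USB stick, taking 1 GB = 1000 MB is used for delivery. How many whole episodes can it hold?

283

Audio: 512 kbps = 0.512 Mbps.
Total bitrate: 4.752 Mbps.
Per item: 4.752 Mbps × 190 s = 902.9 Mb = 112.9 MB.
Capacity: 32 GB = 256,000 Mb; 283.54 items → 283 complete.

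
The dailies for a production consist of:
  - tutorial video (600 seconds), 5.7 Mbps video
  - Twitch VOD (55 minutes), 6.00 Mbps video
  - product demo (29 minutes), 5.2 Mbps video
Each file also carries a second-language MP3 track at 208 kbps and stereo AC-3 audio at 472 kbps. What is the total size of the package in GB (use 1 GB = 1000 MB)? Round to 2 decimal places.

4.51 GB

Audio total: 208 + 472 = 680 kbps = 0.680 Mbps.
tutorial video: 6.380 Mbps × 600 s = 3828.0 Mb
Twitch VOD: 6.680 Mbps × 3300 s = 22044.0 Mb
product demo: 5.880 Mbps × 1740 s = 10231.2 Mb
Total: 36103.2 Mb = 4512.9 MB.
= 4.513 GB.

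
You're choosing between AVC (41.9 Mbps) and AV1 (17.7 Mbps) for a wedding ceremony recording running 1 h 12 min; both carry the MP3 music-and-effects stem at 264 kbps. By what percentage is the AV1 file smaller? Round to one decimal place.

57.4%

1 h 12 min = 72 min = 4320 s
Audio: 264 kbps = 0.264 Mbps.
AVC: 42.164 Mbps × 4320 s = 182148.5 Mb = 22.769 GB.
AV1: 17.964 Mbps × 4320 s = 77604.5 Mb = 9.701 GB.
Reduction: (1 − 9.701/22.769) × 100 = 57.39%.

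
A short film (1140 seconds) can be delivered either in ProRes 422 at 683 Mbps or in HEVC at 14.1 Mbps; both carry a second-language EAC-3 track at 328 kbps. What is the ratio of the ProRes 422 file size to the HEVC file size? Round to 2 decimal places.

47.36

Audio: 328 kbps = 0.328 Mbps.
ProRes 422: 683.328 Mbps × 1140 s = 778993.9 Mb = 97.374 GB.
HEVC: 14.428 Mbps × 1140 s = 16447.9 Mb = 2.056 GB.
Ratio: 97.374 / 2.056 = 47.361.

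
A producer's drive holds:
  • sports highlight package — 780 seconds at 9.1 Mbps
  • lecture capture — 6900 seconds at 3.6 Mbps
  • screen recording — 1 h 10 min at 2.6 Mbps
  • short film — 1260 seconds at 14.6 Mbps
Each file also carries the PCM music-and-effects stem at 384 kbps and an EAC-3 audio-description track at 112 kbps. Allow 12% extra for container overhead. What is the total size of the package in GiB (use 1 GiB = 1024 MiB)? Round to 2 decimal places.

8.84 GiB

Audio total: 384 + 112 = 496 kbps = 0.496 Mbps.
sports highlight package: 9.596 Mbps × 780 s × 1.12 = 8383.1 Mb
lecture capture: 4.096 Mbps × 6900 s × 1.12 = 31653.9 Mb
screen recording: 3.096 Mbps × 4200 s × 1.12 = 14563.6 Mb
short film: 15.096 Mbps × 1260 s × 1.12 = 21303.5 Mb
Total: 75904.0 Mb = 9488.0 MB.
= 8.836 GiB.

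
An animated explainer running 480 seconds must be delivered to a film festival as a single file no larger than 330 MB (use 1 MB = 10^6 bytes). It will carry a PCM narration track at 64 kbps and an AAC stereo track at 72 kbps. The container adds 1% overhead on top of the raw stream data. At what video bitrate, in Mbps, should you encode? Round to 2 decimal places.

5.31 Mbps

Budget: 330 MB = 2640.0 Mb.
Stream payload after overhead: 2640.0 / 1.01 = 2613.9 Mb.
Total bitrate budget: 2613.9 Mb / 480 s = 5.446 Mbps.
Audio total: 64 + 72 = 136 kbps = 0.136 Mbps.
Video: 5.446 − 0.136 = 5.310 Mbps.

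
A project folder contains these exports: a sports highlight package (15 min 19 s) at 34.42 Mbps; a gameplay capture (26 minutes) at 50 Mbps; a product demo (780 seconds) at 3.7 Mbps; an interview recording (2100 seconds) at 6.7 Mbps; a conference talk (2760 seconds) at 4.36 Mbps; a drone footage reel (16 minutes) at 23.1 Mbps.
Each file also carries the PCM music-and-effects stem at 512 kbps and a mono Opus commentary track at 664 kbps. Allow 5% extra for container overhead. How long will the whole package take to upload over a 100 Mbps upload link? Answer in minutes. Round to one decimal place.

Audio total: 512 + 664 = 1176 kbps = 1.176 Mbps.
sports highlight package: 35.596 Mbps × 919 s × 1.05 = 34348.4 Mb
gameplay capture: 51.176 Mbps × 1560 s × 1.05 = 83826.3 Mb
product demo: 4.876 Mbps × 780 s × 1.05 = 3993.4 Mb
interview recording: 7.876 Mbps × 2100 s × 1.05 = 17366.6 Mb
conference talk: 5.536 Mbps × 2760 s × 1.05 = 16043.3 Mb
drone footage reel: 24.276 Mbps × 960 s × 1.05 = 24470.2 Mb
Total: 180048.2 Mb = 22506.0 MB.
At 100 Mbps: 180048.2 / 100 = 1800 s ≈ 30 minutes.

30.0 minutes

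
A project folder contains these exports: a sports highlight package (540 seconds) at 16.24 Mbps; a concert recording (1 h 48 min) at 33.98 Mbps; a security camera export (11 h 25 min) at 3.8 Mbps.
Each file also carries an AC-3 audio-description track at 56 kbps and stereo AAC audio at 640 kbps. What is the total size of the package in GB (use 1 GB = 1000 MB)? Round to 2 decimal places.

Audio total: 56 + 640 = 696 kbps = 0.696 Mbps.
sports highlight package: 16.936 Mbps × 540 s = 9145.4 Mb
concert recording: 34.676 Mbps × 6480 s = 224700.5 Mb
security camera export: 4.496 Mbps × 41100 s = 184785.6 Mb
Total: 418631.5 Mb = 52328.9 MB.
= 52.33 GB.

52.33 GB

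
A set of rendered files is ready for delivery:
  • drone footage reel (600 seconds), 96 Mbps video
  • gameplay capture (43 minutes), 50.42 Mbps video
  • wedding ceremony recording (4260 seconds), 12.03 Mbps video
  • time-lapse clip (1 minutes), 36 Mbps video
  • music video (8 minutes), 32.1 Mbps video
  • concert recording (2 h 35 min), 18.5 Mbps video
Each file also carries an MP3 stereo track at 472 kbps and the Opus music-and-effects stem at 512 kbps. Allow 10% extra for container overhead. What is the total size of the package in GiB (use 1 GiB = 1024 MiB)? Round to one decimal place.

Audio total: 472 + 512 = 984 kbps = 0.984 Mbps.
drone footage reel: 96.984 Mbps × 600 s × 1.10 = 64009.4 Mb
gameplay capture: 51.404 Mbps × 2580 s × 1.10 = 145884.6 Mb
wedding ceremony recording: 13.014 Mbps × 4260 s × 1.10 = 60983.6 Mb
time-lapse clip: 36.984 Mbps × 60 s × 1.10 = 2440.9 Mb
music video: 33.084 Mbps × 480 s × 1.10 = 17468.4 Mb
concert recording: 19.484 Mbps × 9300 s × 1.10 = 199321.3 Mb
Total: 490108.2 Mb = 61263.5 MB.
= 57.06 GiB.

57.1 GiB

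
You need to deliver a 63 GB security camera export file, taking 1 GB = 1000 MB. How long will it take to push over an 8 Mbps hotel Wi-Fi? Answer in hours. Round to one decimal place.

File: 63 GB = 504000.0 Mb.
At 8 Mbps: 504000.0 / 8 = 63000.0 s ≈ 17.5 hours.

17.5 hours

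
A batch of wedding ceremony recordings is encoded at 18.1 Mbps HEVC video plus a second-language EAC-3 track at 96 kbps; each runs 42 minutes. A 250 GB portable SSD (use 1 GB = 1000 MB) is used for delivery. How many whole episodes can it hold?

43

42 min = 2520 s
Audio: 96 kbps = 0.096 Mbps.
Total bitrate: 18.196 Mbps.
Per item: 18.196 Mbps × 2520 s = 45,854 Mb = 5,732 MB.
Capacity: 250 GB = 2,000,000 Mb; 43.62 items → 43 complete.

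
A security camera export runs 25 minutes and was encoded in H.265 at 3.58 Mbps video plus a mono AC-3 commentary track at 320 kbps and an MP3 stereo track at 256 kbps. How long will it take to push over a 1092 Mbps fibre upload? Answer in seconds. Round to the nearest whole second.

25 min = 1500 s
Audio total: 320 + 256 = 576 kbps = 0.576 Mbps.
Total bitrate: 4.156 Mbps.
File: 4.156 Mbps × 1500 s = 6234.0 Mb.
At 1092 Mbps: 6234.0 / 1092 = 5.7 s ≈ 5.71 seconds.

6 seconds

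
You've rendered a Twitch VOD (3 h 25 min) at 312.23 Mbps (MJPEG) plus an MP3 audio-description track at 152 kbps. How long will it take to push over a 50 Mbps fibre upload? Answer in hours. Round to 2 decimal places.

3 h 25 min = 205 min = 12300 s
Audio: 152 kbps = 0.152 Mbps.
Total bitrate: 312.382 Mbps.
File: 312.382 Mbps × 12300 s = 3842298.6 Mb.
At 50 Mbps: 3842298.6 / 50 = 76846.0 s ≈ 21.3 hours.

21.35 hours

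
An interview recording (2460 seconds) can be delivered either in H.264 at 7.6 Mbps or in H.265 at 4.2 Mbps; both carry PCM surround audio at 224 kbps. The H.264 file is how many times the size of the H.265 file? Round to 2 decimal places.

Audio: 224 kbps = 0.224 Mbps.
H.264: 7.824 Mbps × 2460 s = 19247.0 Mb = 2.241 GiB.
H.265: 4.424 Mbps × 2460 s = 10883.0 Mb = 1.267 GiB.
Ratio: 2.241 / 1.267 = 1.769.

1.77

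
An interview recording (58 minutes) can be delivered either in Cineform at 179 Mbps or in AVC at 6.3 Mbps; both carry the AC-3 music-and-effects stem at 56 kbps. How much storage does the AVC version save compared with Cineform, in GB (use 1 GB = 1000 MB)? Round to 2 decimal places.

58 min = 3480 s
Audio: 56 kbps = 0.056 Mbps.
Cineform: 179.056 Mbps × 3480 s = 623114.9 Mb = 77.889 GB.
AVC: 6.356 Mbps × 3480 s = 22118.9 Mb = 2.765 GB.
Saving: 77.889 − 2.765 = 75.124 GB.

75.12 GB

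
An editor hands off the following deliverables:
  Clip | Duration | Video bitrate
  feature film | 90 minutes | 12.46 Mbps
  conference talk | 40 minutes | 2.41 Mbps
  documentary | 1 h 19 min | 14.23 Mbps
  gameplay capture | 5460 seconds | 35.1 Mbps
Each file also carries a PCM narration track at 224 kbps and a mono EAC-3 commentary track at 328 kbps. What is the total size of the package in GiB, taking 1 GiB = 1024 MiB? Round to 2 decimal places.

Audio total: 224 + 328 = 552 kbps = 0.552 Mbps.
feature film: 13.012 Mbps × 5400 s = 70264.8 Mb
conference talk: 2.962 Mbps × 2400 s = 7108.8 Mb
documentary: 14.782 Mbps × 4740 s = 70066.7 Mb
gameplay capture: 35.652 Mbps × 5460 s = 194659.9 Mb
Total: 342100.2 Mb = 42762.5 MB.
= 39.83 GiB.

39.83 GiB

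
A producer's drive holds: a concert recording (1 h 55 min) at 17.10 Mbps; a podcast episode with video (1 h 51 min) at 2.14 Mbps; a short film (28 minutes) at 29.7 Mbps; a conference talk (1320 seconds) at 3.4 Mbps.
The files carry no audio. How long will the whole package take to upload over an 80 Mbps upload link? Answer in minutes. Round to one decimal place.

concert recording: 17.100 Mbps × 6900 s = 117990.0 Mb
podcast episode with video: 2.140 Mbps × 6660 s = 14252.4 Mb
short film: 29.700 Mbps × 1680 s = 49896.0 Mb
conference talk: 3.400 Mbps × 1320 s = 4488.0 Mb
Total: 186626.4 Mb = 23328.3 MB.
At 80 Mbps: 186626.4 / 80 = 2333 s ≈ 38.9 minutes.

38.9 minutes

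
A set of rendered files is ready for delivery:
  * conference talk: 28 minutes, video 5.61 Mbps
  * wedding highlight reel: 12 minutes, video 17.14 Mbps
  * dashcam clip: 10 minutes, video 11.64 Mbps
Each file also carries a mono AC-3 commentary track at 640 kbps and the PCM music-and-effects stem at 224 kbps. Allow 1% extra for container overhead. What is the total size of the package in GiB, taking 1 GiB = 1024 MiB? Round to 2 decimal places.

Audio total: 640 + 224 = 864 kbps = 0.864 Mbps.
conference talk: 6.474 Mbps × 1680 s × 1.01 = 10985.1 Mb
wedding highlight reel: 18.004 Mbps × 720 s × 1.01 = 13092.5 Mb
dashcam clip: 12.504 Mbps × 600 s × 1.01 = 7577.4 Mb
Total: 31655.0 Mb = 3956.9 MB.
= 3.685 GiB.

3.69 GiB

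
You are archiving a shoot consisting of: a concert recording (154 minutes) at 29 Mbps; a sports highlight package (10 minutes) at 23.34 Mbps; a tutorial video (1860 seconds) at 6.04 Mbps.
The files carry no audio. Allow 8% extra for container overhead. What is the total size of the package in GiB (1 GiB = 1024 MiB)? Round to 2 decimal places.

36.86 GiB

concert recording: 29.000 Mbps × 9240 s × 1.08 = 289396.8 Mb
sports highlight package: 23.340 Mbps × 600 s × 1.08 = 15124.3 Mb
tutorial video: 6.040 Mbps × 1860 s × 1.08 = 12133.2 Mb
Total: 316654.3 Mb = 39581.8 MB.
= 36.86 GiB.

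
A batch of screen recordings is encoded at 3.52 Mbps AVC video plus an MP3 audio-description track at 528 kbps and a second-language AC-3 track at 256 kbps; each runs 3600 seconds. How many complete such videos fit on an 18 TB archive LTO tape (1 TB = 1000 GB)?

Audio total: 528 + 256 = 784 kbps = 0.784 Mbps.
Total bitrate: 4.304 Mbps.
Per item: 4.304 Mbps × 3600 s = 15,494 Mb = 1,937 MB.
Capacity: 18 TB = 144,000,000 Mb; 9293.68 items → 9293 complete.

9293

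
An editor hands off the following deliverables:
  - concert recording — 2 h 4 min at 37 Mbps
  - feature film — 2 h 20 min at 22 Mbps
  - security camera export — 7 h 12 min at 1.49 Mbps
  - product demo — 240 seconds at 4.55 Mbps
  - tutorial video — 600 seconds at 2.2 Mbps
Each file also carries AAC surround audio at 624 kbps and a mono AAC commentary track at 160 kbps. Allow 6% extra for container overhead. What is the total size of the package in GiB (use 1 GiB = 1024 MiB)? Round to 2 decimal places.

65.96 GiB

Audio total: 624 + 160 = 784 kbps = 0.784 Mbps.
concert recording: 37.784 Mbps × 7440 s × 1.06 = 297979.7 Mb
feature film: 22.784 Mbps × 8400 s × 1.06 = 202868.7 Mb
security camera export: 2.274 Mbps × 25920 s × 1.06 = 62478.6 Mb
product demo: 5.334 Mbps × 240 s × 1.06 = 1357.0 Mb
tutorial video: 2.984 Mbps × 600 s × 1.06 = 1897.8 Mb
Total: 566581.9 Mb = 70822.7 MB.
= 65.96 GiB.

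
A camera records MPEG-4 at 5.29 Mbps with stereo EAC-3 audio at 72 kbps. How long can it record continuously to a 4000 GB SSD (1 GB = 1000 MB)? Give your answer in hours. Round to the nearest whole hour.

Audio: 72 kbps = 0.072 Mbps.
Total bitrate: 5.29 + 0.072 = 5.362 Mbps.
Capacity: 4000 GB = 32,000,000 Mb.
Recording time: 32,000,000 / 5.362 = 5,967,922 s ≈ 1,658 hours.

1658 hours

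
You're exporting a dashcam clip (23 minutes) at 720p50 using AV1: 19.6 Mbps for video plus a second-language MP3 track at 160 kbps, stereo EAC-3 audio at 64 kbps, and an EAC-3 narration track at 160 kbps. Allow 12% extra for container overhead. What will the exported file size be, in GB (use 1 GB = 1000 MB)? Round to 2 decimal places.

23 min = 1380 s
Audio total: 160 + 64 + 160 = 384 kbps = 0.384 Mbps.
Total bitrate: 19.6 + 0.384 = 19.984 Mbps.
Stream data: 19.984 Mbps × 1380 s = 27577.9 Mb.
With 12% container overhead: ×1.12.
30,887 Mb ÷ 8 = 3,861 MB → 3.861 GB.

3.86 GB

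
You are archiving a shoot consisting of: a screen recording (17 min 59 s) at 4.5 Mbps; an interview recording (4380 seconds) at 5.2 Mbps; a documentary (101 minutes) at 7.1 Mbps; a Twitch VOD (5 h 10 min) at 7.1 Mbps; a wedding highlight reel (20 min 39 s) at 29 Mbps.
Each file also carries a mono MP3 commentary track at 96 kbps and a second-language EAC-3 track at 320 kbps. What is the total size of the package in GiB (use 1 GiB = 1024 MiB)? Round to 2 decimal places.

29.30 GiB

Audio total: 96 + 320 = 416 kbps = 0.416 Mbps.
screen recording: 4.916 Mbps × 1079 s = 5304.4 Mb
interview recording: 5.616 Mbps × 4380 s = 24598.1 Mb
documentary: 7.516 Mbps × 6060 s = 45547.0 Mb
Twitch VOD: 7.516 Mbps × 18600 s = 139797.6 Mb
wedding highlight reel: 29.416 Mbps × 1239 s = 36446.4 Mb
Total: 251693.4 Mb = 31461.7 MB.
= 29.30 GiB.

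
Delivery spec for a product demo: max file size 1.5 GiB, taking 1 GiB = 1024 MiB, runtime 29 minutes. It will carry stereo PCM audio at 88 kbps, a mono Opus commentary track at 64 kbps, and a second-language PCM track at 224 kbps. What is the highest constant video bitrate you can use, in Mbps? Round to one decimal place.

Budget: 1.5 GiB = 12884.9 Mb.
29 min = 1740 s
Total bitrate budget: 12884.9 Mb / 1740 s = 7.405 Mbps.
Audio total: 88 + 64 + 224 = 376 kbps = 0.376 Mbps.
Video: 7.405 − 0.376 = 7.029 Mbps.

7.0 Mbps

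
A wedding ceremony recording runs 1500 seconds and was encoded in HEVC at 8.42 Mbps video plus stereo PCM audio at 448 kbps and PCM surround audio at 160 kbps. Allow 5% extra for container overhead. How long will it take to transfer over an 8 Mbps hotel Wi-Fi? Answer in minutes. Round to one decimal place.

29.6 minutes

Audio total: 448 + 160 = 608 kbps = 0.608 Mbps.
Total bitrate: 9.028 Mbps.
File: 9.028 Mbps × 1500 s = 13542.0 Mb.
With 5% container overhead: ×1.05. → 14219.1 Mb.
At 8 Mbps: 14219.1 / 8 = 1777.4 s ≈ 29.6 minutes.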